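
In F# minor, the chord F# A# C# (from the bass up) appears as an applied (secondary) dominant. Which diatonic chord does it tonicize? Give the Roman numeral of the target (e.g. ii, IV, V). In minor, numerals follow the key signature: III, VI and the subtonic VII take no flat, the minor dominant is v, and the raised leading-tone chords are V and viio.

The chord is a major triad on F#.
A dominant resolves down a perfect fifth: F# → B. In F# minor, B is scale degree 4, i.e. iv.

iv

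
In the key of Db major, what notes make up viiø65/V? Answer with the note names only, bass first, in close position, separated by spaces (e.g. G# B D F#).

viiø65/V is a secondary leading-tone chord. The target V is Ab in Db major; the applied chord is rooted a semitone below, on G.
Building a half-diminished seventh chord on G gives G-Bb-Db-F.
With the 65 figure the chord is in first inversion; from the bass Bb upward in close position it reads Bb-Db-F-G.

Bb Db F G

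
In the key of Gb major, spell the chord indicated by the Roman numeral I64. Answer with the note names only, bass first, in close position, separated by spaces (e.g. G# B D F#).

Db Gb Bb

In Gb major, the tonic is Gb, and the diatonic chord built there is a major triad.
That chord is spelled Gb-Bb-Db.
With the 64 figure the chord is in second inversion; from the bass Db upward in close position it reads Db-Gb-Bb.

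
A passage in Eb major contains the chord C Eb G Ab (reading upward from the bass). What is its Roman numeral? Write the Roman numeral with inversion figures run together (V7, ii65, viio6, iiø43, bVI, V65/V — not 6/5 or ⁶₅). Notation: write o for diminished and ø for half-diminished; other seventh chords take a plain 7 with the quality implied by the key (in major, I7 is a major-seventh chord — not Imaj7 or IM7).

IV65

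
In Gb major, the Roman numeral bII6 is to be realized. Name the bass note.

bII in Gb major has root Abb; the chord is Abb-Cb-Ebb.
The figure 6 means first inversion — the third is in the bass.

Cb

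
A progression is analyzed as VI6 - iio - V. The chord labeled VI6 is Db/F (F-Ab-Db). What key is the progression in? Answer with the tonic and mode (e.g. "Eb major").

VI6 is given as F-Ab-Db — a major triad with root Db.
VI6 on Db implies Db is the submediant; that puts the tonic at F, and the uppercase numeral fits minor mode.

F minor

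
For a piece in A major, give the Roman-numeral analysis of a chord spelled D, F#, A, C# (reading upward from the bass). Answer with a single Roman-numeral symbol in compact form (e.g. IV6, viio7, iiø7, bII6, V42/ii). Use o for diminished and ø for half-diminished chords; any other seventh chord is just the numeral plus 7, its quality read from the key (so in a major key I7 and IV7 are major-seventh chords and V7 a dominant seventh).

The pitches D-F#-A-C# form a major seventh chord rooted on D.
In A major, D is the subdominant; the diatonic major seventh chord there is IV7.

IV7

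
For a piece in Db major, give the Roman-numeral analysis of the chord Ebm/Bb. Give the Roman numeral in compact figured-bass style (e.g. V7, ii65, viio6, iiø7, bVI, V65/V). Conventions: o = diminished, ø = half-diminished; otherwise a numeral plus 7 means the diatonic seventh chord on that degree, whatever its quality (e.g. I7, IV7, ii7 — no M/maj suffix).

ii64

The pitches Eb-Gb-Bb form a minor triad rooted on Eb.
Eb is scale degree 2 in Db major, and a minor triad on that degree is written ii.
With Bb in the bass the chord is in second inversion, so the figured bass is 64.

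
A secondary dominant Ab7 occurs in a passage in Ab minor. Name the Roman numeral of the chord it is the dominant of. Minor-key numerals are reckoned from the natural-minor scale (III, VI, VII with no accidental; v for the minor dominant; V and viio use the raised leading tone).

The chord is a dominant seventh chord on Ab.
A dominant resolves down a perfect fifth: Ab → Db. In Ab minor, Db is scale degree 4, i.e. iv.

iv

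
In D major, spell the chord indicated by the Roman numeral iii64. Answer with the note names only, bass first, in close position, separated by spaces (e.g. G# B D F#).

The numeral's case and figure indicate a minor triad. In D major its root, the third degree, is F#.
That chord is spelled F#-A-C#.
With the 64 figure the chord is in second inversion; from the bass C# upward in close position it reads C#-F#-A.

C# F# A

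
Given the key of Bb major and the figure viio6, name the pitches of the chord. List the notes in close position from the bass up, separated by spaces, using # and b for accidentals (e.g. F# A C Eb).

The numeral's case and figure indicate a diminished triad. In Bb major its root, the leading tone, is A.
Stacking thirds from A gives A-C-Eb.
The figured bass 6 indicates first inversion, placing the third (C) in the bass: C-Eb-A.

C Eb A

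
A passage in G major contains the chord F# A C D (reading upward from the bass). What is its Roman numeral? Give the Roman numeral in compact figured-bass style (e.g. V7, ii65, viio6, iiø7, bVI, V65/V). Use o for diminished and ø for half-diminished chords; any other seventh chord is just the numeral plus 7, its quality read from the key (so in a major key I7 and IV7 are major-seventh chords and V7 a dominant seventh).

Stacked in thirds the chord is D-F#-A-C: a dominant seventh chord on D.
In G major, D is the dominant; the diatonic dominant seventh chord there is V7.
With F# in the bass the chord is in first inversion, so the figured bass is 65.

V65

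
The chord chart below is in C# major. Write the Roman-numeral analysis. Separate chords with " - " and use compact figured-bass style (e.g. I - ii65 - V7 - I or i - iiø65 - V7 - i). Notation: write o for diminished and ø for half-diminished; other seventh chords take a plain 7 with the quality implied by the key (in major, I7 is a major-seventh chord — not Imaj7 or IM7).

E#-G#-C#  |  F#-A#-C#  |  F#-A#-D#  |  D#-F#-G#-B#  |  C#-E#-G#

E#-G#-C#: major triad on C# = scale degree 1 → I6.
F#-A#-C#: major triad on F# = scale degree 4 → IV.
F#-A#-D#: root D# is the supertonic; minor triad there is ii6.
D#-F#-G#-B# has root G#, degree 5 in C# major, so V43.
C#-E#-G#: root C# is the tonic; major triad there is I.

I6 - IV - ii6 - V43 - I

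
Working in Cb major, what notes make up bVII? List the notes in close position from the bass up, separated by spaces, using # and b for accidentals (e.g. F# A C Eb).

bVII is a major triad on the lowered seventh degree (the subtonic), borrowed from the parallel minor. In Cb major that root is Bbb.
So the chord is Bbb-Db-Fb.

Bbb Db Fb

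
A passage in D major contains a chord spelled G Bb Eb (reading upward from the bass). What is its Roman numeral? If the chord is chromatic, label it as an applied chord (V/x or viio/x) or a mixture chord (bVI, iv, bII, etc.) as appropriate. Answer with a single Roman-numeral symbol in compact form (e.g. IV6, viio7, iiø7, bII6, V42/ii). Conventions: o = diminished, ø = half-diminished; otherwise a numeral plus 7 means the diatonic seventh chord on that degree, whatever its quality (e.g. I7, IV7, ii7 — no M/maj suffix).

bII6

Stacked in thirds the chord is Eb-G-Bb: a major triad on Eb.
Eb is the lowered second degree of D major (diatonic 2 would be E). This is the Neapolitan sixth — a major triad on the lowered second degree, here in its customary first inversion.
With G in the bass the chord is in first inversion, so the figured bass is 6.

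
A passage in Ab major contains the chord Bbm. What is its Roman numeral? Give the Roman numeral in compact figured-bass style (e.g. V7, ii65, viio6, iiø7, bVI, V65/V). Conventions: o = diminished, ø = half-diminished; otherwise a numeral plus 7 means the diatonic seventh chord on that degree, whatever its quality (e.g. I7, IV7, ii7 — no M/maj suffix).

ii

Stacked in thirds the chord is Bb-Db-F: a minor triad on Bb.
In Ab major, Bb is the supertonic; the diatonic minor triad there is ii.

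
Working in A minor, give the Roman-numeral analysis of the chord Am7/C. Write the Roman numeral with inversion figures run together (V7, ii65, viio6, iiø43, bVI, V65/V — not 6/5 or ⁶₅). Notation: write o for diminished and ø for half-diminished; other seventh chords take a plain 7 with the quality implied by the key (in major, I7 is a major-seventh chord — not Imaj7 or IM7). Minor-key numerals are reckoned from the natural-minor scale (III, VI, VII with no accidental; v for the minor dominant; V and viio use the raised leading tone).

i65

The pitches A-C-E-G form a minor seventh chord rooted on A.
A is scale degree 1 in A minor, and a minor seventh chord on that degree is written i7.
With C in the bass the chord is in first inversion, so the figured bass is 65.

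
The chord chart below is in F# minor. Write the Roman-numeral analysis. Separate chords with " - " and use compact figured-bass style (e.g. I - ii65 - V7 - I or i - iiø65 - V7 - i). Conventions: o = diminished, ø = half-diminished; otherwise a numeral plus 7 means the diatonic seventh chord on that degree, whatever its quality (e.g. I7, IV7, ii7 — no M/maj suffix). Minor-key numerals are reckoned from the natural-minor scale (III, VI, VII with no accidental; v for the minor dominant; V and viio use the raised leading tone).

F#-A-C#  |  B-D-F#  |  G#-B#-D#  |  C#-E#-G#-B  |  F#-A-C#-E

i - iv - V/V - V7 - i7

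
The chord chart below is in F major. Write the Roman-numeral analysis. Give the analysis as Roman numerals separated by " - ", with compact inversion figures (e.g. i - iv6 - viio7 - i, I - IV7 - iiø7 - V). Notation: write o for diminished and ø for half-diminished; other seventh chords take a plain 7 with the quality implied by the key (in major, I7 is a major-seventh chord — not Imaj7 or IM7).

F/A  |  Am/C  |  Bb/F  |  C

F/A: major triad on F = scale degree 1 → I6.
Am/C: minor triad on A = scale degree 3 → iii6.
Bb/F has root Bb, degree 4 in F major, so IV64.
C: root C is the dominant; major triad there is V.

I6 - iii6 - IV64 - V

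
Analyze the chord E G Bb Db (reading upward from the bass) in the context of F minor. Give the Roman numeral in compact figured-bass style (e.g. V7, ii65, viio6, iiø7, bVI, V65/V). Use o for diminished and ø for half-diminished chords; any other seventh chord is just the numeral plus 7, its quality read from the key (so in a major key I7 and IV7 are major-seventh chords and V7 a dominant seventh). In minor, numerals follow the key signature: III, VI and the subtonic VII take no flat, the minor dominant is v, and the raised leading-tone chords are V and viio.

viio7

The pitches E-G-Bb-Db form a fully diminished seventh chord rooted on E.
In F minor, E is the leading tone; the diatonic fully diminished seventh chord there is viio7.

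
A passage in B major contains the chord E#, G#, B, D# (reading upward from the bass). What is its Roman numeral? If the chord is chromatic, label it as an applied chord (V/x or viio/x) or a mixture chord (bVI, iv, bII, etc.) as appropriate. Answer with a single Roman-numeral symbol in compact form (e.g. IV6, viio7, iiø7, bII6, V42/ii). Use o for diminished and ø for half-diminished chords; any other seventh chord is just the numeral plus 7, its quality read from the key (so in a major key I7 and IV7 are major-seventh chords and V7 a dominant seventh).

The pitches E#-G#-B-D# form a half-diminished seventh chord rooted on E#.
E# sits a half step below F# (V in B major); a diminished chord there is the applied leading-tone chord of V.

viiø7/V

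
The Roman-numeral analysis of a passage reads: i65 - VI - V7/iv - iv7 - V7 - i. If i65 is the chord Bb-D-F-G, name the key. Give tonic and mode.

G minor

The anchor chord is a minor seventh chord on G, labeled i65.
If G is scale degree 1 and the mode makes that degree carry a minor seventh chord, the tonic is G and the mode is minor.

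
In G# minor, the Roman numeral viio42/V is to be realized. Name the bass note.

B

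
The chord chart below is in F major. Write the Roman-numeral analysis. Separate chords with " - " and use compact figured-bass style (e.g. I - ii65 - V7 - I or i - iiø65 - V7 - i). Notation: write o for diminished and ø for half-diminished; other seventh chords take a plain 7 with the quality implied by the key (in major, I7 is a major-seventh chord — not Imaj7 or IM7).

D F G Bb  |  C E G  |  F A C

D-F-G-Bb has root G, degree 2 in F major, so ii43.
C-E-G has root C, degree 5 in F major, so V.
F-A-C: major triad on F = scale degree 1 → I.

ii43 - V - I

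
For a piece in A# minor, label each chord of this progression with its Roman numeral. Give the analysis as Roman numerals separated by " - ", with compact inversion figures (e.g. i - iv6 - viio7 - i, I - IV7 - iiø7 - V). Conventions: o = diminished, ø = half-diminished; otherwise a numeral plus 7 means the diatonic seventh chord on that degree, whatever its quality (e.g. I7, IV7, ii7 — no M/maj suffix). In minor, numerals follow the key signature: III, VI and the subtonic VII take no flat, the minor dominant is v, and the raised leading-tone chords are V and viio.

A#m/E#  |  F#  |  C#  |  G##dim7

A#m/E#: root A# is the tonic; minor triad there is i64.
F#: root F# is the submediant; major triad there is VI.
C#: root C# is the mediant; major triad there is III.
G##dim7 has root G##, degree 7 in A# minor, so viio7.

i64 - VI - III - viio7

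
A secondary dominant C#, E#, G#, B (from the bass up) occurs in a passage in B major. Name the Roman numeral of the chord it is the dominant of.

V

The chord is a dominant seventh chord on C#.
A dominant resolves down a perfect fifth: C# → F#. In B major, F# is scale degree 5, i.e. V.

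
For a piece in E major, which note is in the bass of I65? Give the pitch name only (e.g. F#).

I in E major has root E; the chord is E-G#-B-D#.
The figure 65 means first inversion — the third is in the bass.

G#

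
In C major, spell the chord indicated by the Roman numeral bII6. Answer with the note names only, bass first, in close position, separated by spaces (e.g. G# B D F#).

F Ab Db

bII6 is the Neapolitan sixth — a major triad on the lowered second degree, here in its customary first inversion. In C major that root is Db.
So the chord is Db-F-Ab.
With the 6 figure the chord is in first inversion; from the bass F upward in close position it reads F-Ab-Db.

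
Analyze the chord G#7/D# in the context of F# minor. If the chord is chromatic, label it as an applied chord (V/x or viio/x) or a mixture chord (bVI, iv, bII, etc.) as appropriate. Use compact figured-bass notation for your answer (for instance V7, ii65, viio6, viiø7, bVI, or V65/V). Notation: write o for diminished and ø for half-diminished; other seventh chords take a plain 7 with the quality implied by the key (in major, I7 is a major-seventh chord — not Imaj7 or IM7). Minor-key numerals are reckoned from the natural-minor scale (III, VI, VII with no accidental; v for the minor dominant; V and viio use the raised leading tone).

V43/V

The pitches G#-B#-D#-F# form a dominant seventh chord rooted on G#.
G# is not a diatonic chord root with this quality in F# minor, but it lies a perfect fifth above C# (V), so the chord functions as an applied dominant of V.
With D# in the bass the chord is in second inversion, so the figured bass is 43.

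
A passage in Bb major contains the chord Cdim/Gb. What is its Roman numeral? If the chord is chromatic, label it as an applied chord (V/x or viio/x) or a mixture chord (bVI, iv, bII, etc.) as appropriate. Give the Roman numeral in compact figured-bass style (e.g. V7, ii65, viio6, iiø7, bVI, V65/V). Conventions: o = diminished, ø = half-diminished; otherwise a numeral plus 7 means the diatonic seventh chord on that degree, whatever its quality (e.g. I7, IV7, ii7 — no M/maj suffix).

Stacked in thirds the chord is C-Eb-Gb: a diminished triad on C.
C is the second degree of Bb major. This is the diminished supertonic triad, borrowed from the parallel minor.
With Gb in the bass the chord is in second inversion, so the figured bass is 64.

iio64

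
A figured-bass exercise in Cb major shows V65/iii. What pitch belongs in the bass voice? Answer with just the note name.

D

The applied chord V65/iii is rooted on Bb: Bb-D-F-Ab.
The figure 65 means first inversion — the third is in the bass.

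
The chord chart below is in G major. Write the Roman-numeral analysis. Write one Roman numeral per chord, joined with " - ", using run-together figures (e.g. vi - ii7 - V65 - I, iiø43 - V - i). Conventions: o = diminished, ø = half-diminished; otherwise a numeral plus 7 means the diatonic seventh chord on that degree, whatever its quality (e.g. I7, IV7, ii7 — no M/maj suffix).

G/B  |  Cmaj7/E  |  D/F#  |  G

I6 - IV65 - V6 - I

G/B has root G, degree 1 in G major, so I6.
Cmaj7/E: root C is the subdominant; major seventh chord there is IV65.
D/F# has root D, degree 5 in G major, so V6.
G: major triad on G = scale degree 1 → I.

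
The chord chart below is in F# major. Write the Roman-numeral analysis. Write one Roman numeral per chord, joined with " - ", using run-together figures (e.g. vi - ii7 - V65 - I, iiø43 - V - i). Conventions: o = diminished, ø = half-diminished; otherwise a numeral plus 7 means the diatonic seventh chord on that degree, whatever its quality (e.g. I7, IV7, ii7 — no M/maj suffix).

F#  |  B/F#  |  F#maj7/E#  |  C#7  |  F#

F# has root F#, degree 1 in F# major, so I.
B/F#: root B is the subdominant; major triad there is IV64.
F#maj7/E# has root F#, degree 1 in F# major, so I42.
C#7 has root C#, degree 5 in F# major, so V7.
F#: root F# is the tonic; major triad there is I.

I - IV64 - I42 - V7 - I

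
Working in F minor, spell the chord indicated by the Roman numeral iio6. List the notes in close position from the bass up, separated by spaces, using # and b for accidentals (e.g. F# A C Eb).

Bb Db G

The numeral's case and figure indicate a diminished triad. In F minor its root, the second degree, is G.
Stacking thirds from G gives G-Bb-Db.
The figured bass 6 indicates first inversion, placing the third (Bb) in the bass: Bb-Db-G.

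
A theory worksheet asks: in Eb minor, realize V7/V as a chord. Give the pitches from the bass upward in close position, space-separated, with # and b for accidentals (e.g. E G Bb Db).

F A C Eb

V7/V is a secondary dominant — the dominant seventh of V. V in Eb minor is Bb, so the applied chord's root is F, a perfect fifth above.
Building a dominant seventh chord on F gives F-A-C-Eb.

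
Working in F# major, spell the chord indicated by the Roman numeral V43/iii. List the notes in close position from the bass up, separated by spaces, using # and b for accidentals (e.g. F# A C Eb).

V43/iii is a secondary dominant — the dominant seventh of iii. iii in F# major is A#, so the applied chord's root is E#, a perfect fifth above.
Building a dominant seventh chord on E# gives E#-G##-B#-D#.
With the 43 figure the chord is in second inversion; from the bass B# upward in close position it reads B#-D#-E#-G##.

B# D# E# G##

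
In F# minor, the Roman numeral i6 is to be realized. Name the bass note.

A

i in F# minor has root F#; the chord is F#-A-C#.
The figure 6 means first inversion — the third is in the bass.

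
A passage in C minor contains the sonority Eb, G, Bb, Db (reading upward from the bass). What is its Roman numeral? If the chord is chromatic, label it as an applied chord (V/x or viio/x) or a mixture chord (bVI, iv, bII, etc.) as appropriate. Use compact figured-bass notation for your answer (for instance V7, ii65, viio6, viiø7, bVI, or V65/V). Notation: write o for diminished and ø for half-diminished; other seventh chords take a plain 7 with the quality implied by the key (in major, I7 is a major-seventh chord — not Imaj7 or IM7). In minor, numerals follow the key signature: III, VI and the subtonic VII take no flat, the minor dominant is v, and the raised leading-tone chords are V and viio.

Stacked in thirds the chord is Eb-G-Bb-Db: a dominant seventh chord on Eb.
Eb is not a diatonic chord root with this quality in C minor, but it lies a perfect fifth above Ab (VI), so the chord functions as an applied dominant of VI.

V7/VI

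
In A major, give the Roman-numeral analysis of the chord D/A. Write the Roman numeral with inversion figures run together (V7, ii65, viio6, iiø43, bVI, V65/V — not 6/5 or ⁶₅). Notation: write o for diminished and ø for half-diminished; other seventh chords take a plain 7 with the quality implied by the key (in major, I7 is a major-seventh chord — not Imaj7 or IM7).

Stacked in thirds the chord is D-F#-A: a major triad on D.
D is scale degree 4 in A major, and a major triad on that degree is written IV.
With A in the bass the chord is in second inversion, so the figured bass is 64.

IV64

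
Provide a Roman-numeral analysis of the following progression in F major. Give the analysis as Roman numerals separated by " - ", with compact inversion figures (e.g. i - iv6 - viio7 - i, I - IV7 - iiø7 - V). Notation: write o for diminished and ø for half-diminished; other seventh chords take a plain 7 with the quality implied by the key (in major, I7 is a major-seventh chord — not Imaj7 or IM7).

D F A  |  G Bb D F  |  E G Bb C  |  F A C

D-F-A: minor triad on D = scale degree 6 → vi.
G-Bb-D-F: minor seventh chord on G = scale degree 2 → ii7.
E-G-Bb-C: dominant seventh chord on C = scale degree 5 → V65.
F-A-C: major triad on F = scale degree 1 → I.

vi - ii7 - V65 - I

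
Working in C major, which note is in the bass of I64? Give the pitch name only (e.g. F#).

G

I in C major has root C; the chord is C-E-G.
The figure 64 means second inversion — the fifth is in the bass.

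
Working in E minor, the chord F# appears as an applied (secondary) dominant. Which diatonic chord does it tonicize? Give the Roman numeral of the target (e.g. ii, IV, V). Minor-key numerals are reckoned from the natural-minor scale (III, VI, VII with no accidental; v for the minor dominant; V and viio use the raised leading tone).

The chord is a major triad on F#.
A dominant resolves down a perfect fifth: F# → B. In E minor, B is scale degree 5, i.e. V.

V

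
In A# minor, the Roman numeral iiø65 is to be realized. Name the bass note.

iiø in A# minor has root B#; the chord is B#-D#-F#-A#.
The figure 65 means first inversion — the third is in the bass.

D#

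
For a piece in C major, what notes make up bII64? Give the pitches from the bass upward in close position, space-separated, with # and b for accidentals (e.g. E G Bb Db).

bII64 is the Neapolitan chord — a major triad on the lowered second degree. In C major that root is Db.
So the chord is Db-F-Ab, a major triad.
With the 64 figure the chord is in second inversion; from the bass Ab upward in close position it reads Ab-Db-F.

Ab Db F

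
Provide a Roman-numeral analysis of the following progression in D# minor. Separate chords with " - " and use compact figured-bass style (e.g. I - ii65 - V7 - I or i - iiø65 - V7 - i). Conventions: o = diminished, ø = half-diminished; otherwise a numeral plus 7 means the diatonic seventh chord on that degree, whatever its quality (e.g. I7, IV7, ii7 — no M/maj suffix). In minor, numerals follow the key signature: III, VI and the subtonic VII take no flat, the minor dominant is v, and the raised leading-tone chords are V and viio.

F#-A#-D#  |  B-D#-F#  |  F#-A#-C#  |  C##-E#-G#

i6 - VI - III - viio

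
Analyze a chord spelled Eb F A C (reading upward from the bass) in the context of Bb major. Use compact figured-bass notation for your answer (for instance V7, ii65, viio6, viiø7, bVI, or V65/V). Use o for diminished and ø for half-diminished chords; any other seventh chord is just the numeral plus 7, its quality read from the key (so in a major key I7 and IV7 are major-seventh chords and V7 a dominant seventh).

Stacked in thirds the chord is F-A-C-Eb: a dominant seventh chord on F.
F is scale degree 5 in Bb major, and a dominant seventh chord on that degree is written V7.
With Eb in the bass the chord is in third inversion, so the figured bass is 42.

V42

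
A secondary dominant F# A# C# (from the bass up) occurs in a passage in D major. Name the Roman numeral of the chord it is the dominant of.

vi

The chord is a major triad on F#.
A dominant resolves down a perfect fifth: F# → B. In D major, B is scale degree 6, i.e. vi.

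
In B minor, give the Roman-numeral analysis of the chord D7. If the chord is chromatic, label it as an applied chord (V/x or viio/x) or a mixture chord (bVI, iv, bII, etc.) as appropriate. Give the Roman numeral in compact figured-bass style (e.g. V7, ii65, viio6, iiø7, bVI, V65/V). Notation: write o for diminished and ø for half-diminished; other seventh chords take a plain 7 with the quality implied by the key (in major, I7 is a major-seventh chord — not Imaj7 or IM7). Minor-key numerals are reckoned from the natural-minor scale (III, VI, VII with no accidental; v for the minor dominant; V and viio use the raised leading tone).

V7/VI

Stacked in thirds the chord is D-F#-A-C: a dominant seventh chord on D.
D is not a diatonic chord root with this quality in B minor, but it lies a perfect fifth above G (VI), so the chord functions as an applied dominant of VI.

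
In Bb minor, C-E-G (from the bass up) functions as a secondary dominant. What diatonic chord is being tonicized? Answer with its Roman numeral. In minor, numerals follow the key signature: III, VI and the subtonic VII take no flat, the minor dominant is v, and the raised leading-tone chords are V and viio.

The chord is a major triad on C.
A dominant resolves down a perfect fifth: C → F. In Bb minor, F is scale degree 5, i.e. V.

V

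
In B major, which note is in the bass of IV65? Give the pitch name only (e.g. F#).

IV in B major has root E; the chord is E-G#-B-D#.
The figure 65 means first inversion — the third is in the bass.

G#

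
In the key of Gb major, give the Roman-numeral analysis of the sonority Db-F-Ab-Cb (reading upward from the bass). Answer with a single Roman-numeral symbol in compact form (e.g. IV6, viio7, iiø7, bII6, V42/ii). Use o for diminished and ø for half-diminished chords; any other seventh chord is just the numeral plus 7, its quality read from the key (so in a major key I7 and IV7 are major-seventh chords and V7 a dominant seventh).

V7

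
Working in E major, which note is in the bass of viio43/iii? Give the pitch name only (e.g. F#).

C#

The applied chord viio43/iii is rooted on F##: F##-A#-C#-E.
The figure 43 means second inversion — the fifth is in the bass.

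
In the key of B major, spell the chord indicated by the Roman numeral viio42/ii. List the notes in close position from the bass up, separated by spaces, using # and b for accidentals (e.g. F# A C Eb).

viio42/ii is a secondary leading-tone chord. The target ii is C# in B major; the applied chord is rooted a semitone below, on B#.
Building a fully diminished seventh chord on B# gives B#-D#-F#-A.
With the 42 figure the chord is in third inversion; from the bass A upward in close position it reads A-B#-D#-F#.

A B# D# F#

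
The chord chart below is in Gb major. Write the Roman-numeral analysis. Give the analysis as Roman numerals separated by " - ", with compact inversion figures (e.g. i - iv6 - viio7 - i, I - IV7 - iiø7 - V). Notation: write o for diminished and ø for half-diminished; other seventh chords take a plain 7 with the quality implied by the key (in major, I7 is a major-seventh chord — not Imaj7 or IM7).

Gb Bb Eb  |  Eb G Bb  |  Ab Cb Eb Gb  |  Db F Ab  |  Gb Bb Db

vi6 - V/ii - ii7 - V - I

Gb-Bb-Eb: root Eb is the submediant; minor triad there is vi6.
Eb-G-Bb is the secondary dominant of ii (major triad on Eb): V/ii.
Ab-Cb-Eb-Gb: root Ab is the supertonic; minor seventh chord there is ii7.
Db-F-Ab has root Db, degree 5 in Gb major, so V.
Gb-Bb-Db: major triad on Gb = scale degree 1 → I.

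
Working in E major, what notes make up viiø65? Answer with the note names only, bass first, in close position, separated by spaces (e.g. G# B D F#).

F# A C# D#

The numeral's case and figure indicate a half-diminished seventh chord. In E major its root, the leading tone, is D#.
That chord is spelled D#-F#-A-C#.
The figured bass 65 indicates first inversion, placing the third (F#) in the bass: F#-A-C#-D#.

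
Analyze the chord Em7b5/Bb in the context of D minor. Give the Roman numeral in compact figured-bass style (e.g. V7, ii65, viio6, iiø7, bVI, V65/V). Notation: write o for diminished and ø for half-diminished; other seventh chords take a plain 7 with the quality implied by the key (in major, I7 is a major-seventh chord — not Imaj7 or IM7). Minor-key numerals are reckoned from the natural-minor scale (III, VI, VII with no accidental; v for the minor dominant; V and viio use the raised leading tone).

iiø43

The pitches E-G-Bb-D form a half-diminished seventh chord rooted on E.
In D minor, E is the supertonic; the diatonic half-diminished seventh chord there is iiø7.
With Bb in the bass the chord is in second inversion, so the figured bass is 43.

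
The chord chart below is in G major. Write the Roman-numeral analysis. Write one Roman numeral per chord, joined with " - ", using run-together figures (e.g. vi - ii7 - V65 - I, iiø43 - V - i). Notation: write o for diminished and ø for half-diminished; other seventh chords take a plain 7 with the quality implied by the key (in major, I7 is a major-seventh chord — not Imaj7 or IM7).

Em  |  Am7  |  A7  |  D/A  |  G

vi - ii7 - V7/V - V64 - I

Em has root E, degree 6 in G major, so vi.
Am7: root A is the supertonic; minor seventh chord there is ii7.
A7: a dominant seventh chord on A, the applied dominant of V → V7/V.
D/A: major triad on D = scale degree 5 → V64.
G: root G is the tonic; major triad there is I.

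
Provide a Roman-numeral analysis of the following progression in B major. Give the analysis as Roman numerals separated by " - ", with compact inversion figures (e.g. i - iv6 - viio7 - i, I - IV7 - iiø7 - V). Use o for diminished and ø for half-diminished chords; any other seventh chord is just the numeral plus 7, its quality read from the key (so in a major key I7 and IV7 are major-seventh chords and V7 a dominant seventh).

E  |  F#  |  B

IV - V - I

E: root E is the subdominant; major triad there is IV.
F# has root F#, degree 5 in B major, so V.
B: major triad on B = scale degree 1 → I.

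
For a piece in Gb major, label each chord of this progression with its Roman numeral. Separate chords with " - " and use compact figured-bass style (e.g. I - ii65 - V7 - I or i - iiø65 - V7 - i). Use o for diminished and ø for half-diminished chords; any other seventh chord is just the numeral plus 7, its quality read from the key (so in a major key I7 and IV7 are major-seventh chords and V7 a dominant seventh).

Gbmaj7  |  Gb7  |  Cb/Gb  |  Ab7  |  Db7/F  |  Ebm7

I7 - V7/IV - IV64 - V7/V - V65 - vi7

Gbmaj7: major seventh chord on Gb = scale degree 1 → I7.
Gb7: a dominant seventh chord on Gb, the applied dominant of IV → V7/IV.
Cb/Gb: major triad on Cb = scale degree 4 → IV64.
Ab7: a dominant seventh chord on Ab, the applied dominant of V → V7/V.
Db7/F: dominant seventh chord on Db = scale degree 5 → V65.
Ebm7: root Eb is the submediant; minor seventh chord there is vi7.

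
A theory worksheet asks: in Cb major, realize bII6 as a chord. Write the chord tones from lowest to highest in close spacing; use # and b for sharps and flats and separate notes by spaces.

Fb Abb Dbb

Scale degree 2 in Cb major is Db; lowering it a half step gives Dbb. bII6 is the Neapolitan sixth — a major triad on the lowered second degree, here in its customary first inversion.
So the chord is Dbb-Fb-Abb, a major triad.
With the 6 figure the chord is in first inversion; from the bass Fb upward in close position it reads Fb-Abb-Dbb.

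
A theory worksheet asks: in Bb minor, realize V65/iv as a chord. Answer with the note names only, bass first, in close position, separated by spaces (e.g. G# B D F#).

V65/iv is a secondary dominant — the dominant seventh of iv. iv in Bb minor is Eb, so the applied chord's root is Bb, a perfect fifth above.
Building a dominant seventh chord on Bb gives Bb-D-F-Ab.
With the 65 figure the chord is in first inversion; from the bass D upward in close position it reads D-F-Ab-Bb.

D F Ab Bb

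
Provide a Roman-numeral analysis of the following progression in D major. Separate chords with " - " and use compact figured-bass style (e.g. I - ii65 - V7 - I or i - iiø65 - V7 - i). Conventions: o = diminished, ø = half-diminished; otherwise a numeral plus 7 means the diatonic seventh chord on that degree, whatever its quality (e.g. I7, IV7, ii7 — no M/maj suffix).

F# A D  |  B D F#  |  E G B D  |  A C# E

I6 - vi - ii7 - V

F#-A-D has root D, degree 1 in D major, so I6.
B-D-F#: root B is the submediant; minor triad there is vi.
E-G-B-D has root E, degree 2 in D major, so ii7.
A-C#-E: root A is the dominant; major triad there is V.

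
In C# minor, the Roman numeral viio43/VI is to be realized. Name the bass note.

The applied chord viio43/VI is rooted on G#: G#-B-D-F.
The figure 43 means second inversion — the fifth is in the bass.

D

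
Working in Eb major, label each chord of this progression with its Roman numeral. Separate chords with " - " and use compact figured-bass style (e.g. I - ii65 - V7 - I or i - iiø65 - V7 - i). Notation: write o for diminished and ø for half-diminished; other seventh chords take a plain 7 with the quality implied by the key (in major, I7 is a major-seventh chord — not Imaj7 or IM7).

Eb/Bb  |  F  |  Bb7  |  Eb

Eb/Bb has root Eb, degree 1 in Eb major, so I64.
F: chromatic; F is V of V, so V/V.
Bb7: root Bb is the dominant; dominant seventh chord there is V7.
Eb: major triad on Eb = scale degree 1 → I.

I64 - V/V - V7 - I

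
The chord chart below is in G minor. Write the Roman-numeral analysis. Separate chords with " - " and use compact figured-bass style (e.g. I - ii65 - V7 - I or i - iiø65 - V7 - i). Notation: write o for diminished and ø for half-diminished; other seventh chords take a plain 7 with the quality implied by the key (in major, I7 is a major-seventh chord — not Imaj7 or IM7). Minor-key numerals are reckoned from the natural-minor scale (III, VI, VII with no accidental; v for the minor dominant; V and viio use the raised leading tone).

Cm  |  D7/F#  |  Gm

iv - V65 - i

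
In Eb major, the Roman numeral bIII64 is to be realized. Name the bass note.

bIII in Eb major has root Gb; the chord is Gb-Bb-Db.
The figure 64 means second inversion — the fifth is in the bass.

Db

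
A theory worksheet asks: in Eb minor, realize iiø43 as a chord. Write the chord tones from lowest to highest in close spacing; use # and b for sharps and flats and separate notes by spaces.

The numeral's case and figure indicate a half-diminished seventh chord. In Eb minor its root, scale degree 2, is F.
That chord is spelled F-Ab-Cb-Eb.
The figured bass 43 indicates second inversion, placing the fifth (Cb) in the bass: Cb-Eb-F-Ab.

Cb Eb F Ab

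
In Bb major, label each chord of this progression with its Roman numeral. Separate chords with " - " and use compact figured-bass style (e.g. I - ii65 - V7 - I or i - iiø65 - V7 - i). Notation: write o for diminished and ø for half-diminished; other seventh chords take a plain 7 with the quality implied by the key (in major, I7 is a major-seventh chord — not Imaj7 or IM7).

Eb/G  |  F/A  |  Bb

IV6 - V6 - I

Eb/G: root Eb is the subdominant; major triad there is IV6.
F/A: root F is the dominant; major triad there is V6.
Bb: major triad on Bb = scale degree 1 → I.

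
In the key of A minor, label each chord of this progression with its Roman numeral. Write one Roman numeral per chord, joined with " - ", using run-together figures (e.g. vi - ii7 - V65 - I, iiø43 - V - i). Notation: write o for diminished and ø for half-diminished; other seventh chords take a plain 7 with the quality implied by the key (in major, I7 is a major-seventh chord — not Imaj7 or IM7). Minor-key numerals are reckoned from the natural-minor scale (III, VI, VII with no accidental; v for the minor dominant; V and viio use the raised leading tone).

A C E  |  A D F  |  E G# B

A-C-E has root A, degree 1 in A minor, so i.
A-D-F: minor triad on D = scale degree 4 → iv64.
E-G#-B: major triad on E = scale degree 5 → V.

i - iv64 - V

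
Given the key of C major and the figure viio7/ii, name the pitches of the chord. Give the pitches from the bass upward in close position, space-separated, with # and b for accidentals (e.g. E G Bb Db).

The slash marks an applied leading-tone chord: viio of ii. In C major, ii is D, so the leading tone to it is C#, a half step below.
Building a fully diminished seventh chord on C# gives C#-E-G-Bb.

C# E G Bb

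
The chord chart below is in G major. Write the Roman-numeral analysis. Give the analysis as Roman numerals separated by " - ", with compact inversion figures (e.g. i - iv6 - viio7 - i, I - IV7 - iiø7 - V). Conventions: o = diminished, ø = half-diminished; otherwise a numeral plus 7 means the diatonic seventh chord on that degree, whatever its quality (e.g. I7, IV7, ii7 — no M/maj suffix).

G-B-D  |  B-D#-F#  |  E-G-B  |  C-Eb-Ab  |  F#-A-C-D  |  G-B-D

I - V/vi - vi - bII6 - V65 - I

G-B-D: major triad on G = scale degree 1 → I.
B-D#-F#: a major triad on B, the applied dominant of vi → V/vi.
E-G-B: minor triad on E = scale degree 6 → vi.
C-Eb-Ab is non-diatonic — a major triad on the lowered supertonic (Ab): the Neapolitan sixth, bII6 (third, C, in the bass — hence the 6).
F#-A-C-D: root D is the dominant; dominant seventh chord there is V65.
G-B-D has root G, degree 1 in G major, so I.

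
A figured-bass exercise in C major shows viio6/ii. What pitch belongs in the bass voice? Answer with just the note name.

E

The applied chord viio6/ii is rooted on C#: C#-E-G.
The figure 6 means first inversion — the third is in the bass.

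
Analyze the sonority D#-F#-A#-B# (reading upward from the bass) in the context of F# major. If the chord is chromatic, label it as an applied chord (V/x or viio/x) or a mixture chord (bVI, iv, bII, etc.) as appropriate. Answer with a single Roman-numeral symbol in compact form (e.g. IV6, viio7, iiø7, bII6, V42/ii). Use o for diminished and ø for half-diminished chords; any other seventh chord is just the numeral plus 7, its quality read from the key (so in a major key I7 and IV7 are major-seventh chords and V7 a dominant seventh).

The pitches B#-D#-F#-A# form a half-diminished seventh chord rooted on B#.
B# sits a half step below C# (V in F# major); a diminished chord there is the applied leading-tone chord of V.
With D# in the bass the chord is in first inversion, so the figured bass is 65.

viiø65/V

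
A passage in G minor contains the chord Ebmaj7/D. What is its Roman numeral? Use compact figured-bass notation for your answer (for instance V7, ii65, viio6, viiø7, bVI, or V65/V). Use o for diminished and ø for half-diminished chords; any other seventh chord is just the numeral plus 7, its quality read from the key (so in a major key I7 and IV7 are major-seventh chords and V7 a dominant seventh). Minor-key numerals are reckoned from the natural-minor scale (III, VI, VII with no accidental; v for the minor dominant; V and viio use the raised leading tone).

Stacked in thirds the chord is Eb-G-Bb-D: a major seventh chord on Eb.
Eb is scale degree 6 in G minor, and a major seventh chord on that degree is written VI7.
With D in the bass the chord is in third inversion, so the figured bass is 42.

VI42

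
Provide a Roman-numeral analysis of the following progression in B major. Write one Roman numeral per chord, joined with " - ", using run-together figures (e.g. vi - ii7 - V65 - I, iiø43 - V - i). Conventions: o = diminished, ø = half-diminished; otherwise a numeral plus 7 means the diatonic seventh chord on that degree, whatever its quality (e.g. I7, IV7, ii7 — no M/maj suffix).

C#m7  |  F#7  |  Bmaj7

ii7 - V7 - I7

C#m7: root C# is the supertonic; minor seventh chord there is ii7.
F#7: dominant seventh chord on F# = scale degree 5 → V7.
Bmaj7: root B is the tonic; major seventh chord there is I7.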